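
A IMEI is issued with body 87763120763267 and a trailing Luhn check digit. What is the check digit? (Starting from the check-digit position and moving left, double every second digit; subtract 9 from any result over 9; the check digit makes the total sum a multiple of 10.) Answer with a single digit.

Partial digits right→left: 7 6 2 3 6 7 0 2 1 3 6 7 7 8
Double every second digit counting from the check-digit position (so the 1st, 3rd, 5th, ... of the partial from the right).
  doubled (with −9 where >9): 5 4 3 0 2 3 5 → sum 22
  kept as-is: 6 3 7 2 3 7 8 → sum 36
Total = 22 + 36 = 58.
Check digit = (10 − (58 mod 10)) mod 10 = 2.

2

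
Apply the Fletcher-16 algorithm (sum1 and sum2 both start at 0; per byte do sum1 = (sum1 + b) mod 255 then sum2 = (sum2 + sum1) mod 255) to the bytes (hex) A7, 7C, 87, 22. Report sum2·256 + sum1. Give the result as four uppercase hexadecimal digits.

Running sums (mod 255):
  after byte 0 (A7): sum1=167, sum2=167
  after byte 1 (7C): sum1=36, sum2=203
  after byte 2 (87): sum1=171, sum2=119
  after byte 3 (22): sum1=205, sum2=69
Checksum = sum2·256 + sum1 = 69·256 + 205 = 17869 = 0x45CD.

45CD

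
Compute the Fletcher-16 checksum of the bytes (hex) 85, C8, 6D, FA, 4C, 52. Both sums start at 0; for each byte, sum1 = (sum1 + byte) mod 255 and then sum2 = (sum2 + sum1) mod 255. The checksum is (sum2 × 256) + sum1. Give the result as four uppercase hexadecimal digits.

9E55

Running sums (mod 255):
  after byte 0 (85): sum1=133, sum2=133
  after byte 1 (C8): sum1=78, sum2=211
  after byte 2 (6D): sum1=187, sum2=143
  after byte 3 (FA): sum1=182, sum2=70
  after byte 4 (4C): sum1=3, sum2=73
  after byte 5 (52): sum1=85, sum2=158
Checksum = sum2·256 + sum1 = 158·256 + 85 = 40533 = 0x9E55.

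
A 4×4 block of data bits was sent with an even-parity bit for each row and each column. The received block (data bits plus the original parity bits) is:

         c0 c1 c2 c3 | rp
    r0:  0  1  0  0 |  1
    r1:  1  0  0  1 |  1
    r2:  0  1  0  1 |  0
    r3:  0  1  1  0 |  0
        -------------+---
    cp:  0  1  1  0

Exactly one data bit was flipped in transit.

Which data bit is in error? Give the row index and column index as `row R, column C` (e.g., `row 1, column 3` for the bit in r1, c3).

row 1, column 0

Recompute each row's even parity and compare to rp:
  r0: data parity 1, sent rp 1 → ok
  r1: data parity 0, sent rp 1 → mismatch
  r2: data parity 0, sent rp 0 → ok
  r3: data parity 0, sent rp 0 → ok
Recompute each column's even parity and compare to cp:
  c0: data parity 1, sent cp 0 → mismatch
  c1: data parity 1, sent cp 1 → ok
  c2: data parity 1, sent cp 1 → ok
  c3: data parity 0, sent cp 0 → ok
Exactly one row (r1) and one column (c0) fail → the flipped bit is at their intersection.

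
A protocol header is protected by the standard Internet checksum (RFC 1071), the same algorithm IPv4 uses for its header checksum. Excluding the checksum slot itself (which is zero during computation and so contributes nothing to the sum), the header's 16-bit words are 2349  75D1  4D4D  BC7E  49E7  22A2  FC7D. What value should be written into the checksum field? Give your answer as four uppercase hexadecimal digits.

F411

One's-complement addition (fold any carry out of bit 15 back into bit 0):
  0x2349 + 0x75D1 = 0x0991A
  0x991A + 0x4D4D = 0x0E667
  0xE667 + 0xBC7E = 0x1A2E5 → wrap carry → 0xA2E6
  0xA2E6 + 0x49E7 = 0x0ECCD
  0xECCD + 0x22A2 = 0x10F6F → wrap carry → 0x0F70
  0x0F70 + 0xFC7D = 0x10BED → wrap carry → 0x0BEE
One's-complement sum = 0x0BEE.
Checksum = ~0x0BEE & 0xFFFF = 0xF411.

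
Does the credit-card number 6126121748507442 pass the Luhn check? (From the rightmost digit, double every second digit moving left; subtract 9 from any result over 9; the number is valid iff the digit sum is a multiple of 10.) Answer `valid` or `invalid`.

From the right, keep odd positions and double even positions (subtract 9 from any doubled value over 9):
  doubled (positions 2,4,...): 8 5 1 8 2 2 4 3 → sum 33
  kept (positions 1,3,...): 2 4 0 8 7 2 6 1 → sum 30
Total = 63.
63 mod 10 = 3, so the number is invalid.

invalid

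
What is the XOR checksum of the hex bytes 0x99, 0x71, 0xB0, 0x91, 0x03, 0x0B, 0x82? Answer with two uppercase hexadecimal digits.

43

XOR the bytes together:
  start with 0x99
  0x99 ⊕ 0x71 = 0xE8
  0xE8 ⊕ 0xB0 = 0x58
  0x58 ⊕ 0x91 = 0xC9
  0xC9 ⊕ 0x03 = 0xCA
  0xCA ⊕ 0x0B = 0xC1
  0xC1 ⊕ 0x82 = 0x43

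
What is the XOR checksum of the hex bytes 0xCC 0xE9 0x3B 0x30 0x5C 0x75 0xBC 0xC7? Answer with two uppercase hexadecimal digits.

XOR the bytes together:
  start with 0xCC
  0xCC ⊕ 0xE9 = 0x25
  0x25 ⊕ 0x3B = 0x1E
  0x1E ⊕ 0x30 = 0x2E
  0x2E ⊕ 0x5C = 0x72
  0x72 ⊕ 0x75 = 0x07
  0x07 ⊕ 0xBC = 0xBB
  0xBB ⊕ 0xC7 = 0x7C

7C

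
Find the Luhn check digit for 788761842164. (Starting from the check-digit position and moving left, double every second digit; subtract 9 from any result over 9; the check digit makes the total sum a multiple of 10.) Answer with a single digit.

Partial digits right→left: 4 6 1 2 4 8 1 6 7 8 8 7
Double every second digit counting from the check-digit position (so the 1st, 3rd, 5th, ... of the partial from the right).
  doubled (with −9 where >9): 8 2 8 2 5 7 → sum 32
  kept as-is: 6 2 8 6 8 7 → sum 37
Total = 32 + 37 = 69.
Check digit = (10 − (69 mod 10)) mod 10 = 1.

1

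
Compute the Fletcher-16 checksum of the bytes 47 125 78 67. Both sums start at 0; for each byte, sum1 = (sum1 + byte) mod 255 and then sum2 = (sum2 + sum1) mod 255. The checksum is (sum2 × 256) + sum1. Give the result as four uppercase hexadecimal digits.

Running sums (mod 255):
  after byte 0 (47): sum1=47, sum2=47
  after byte 1 (125): sum1=172, sum2=219
  after byte 2 (78): sum1=250, sum2=214
  after byte 3 (67): sum1=62, sum2=21
Checksum = sum2·256 + sum1 = 21·256 + 62 = 5438 = 0x153E.

153E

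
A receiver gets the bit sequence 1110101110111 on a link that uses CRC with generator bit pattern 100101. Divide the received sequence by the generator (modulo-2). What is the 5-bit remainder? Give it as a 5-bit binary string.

01101

Modulo-2 division of 1110101110111 by 100101:
  pos 0: 111010 XOR 100101 = 011111
  pos 1: 111111 XOR 100101 = 011010
  pos 2: 110101 XOR 100101 = 010000
  pos 3: 100001 XOR 100101 = 000100
  pos 6: 100011 XOR 100101 = 000110
Remainder = 01101 (nonzero — an error is detected).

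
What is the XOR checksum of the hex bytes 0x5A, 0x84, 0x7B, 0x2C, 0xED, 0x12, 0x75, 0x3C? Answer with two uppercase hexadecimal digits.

3F

XOR the bytes together:
  start with 0x5A
  0x5A ⊕ 0x84 = 0xDE
  0xDE ⊕ 0x7B = 0xA5
  0xA5 ⊕ 0x2C = 0x89
  0x89 ⊕ 0xED = 0x64
  0x64 ⊕ 0x12 = 0x76
  0x76 ⊕ 0x75 = 0x03
  0x03 ⊕ 0x3C = 0x3F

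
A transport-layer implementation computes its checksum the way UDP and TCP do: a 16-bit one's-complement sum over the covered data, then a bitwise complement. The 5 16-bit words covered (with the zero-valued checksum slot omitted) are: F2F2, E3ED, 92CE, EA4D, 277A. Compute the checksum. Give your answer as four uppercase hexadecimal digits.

8488

One's-complement addition (fold any carry out of bit 15 back into bit 0):
  0xF2F2 + 0xE3ED = 0x1D6DF → wrap carry → 0xD6E0
  0xD6E0 + 0x92CE = 0x169AE → wrap carry → 0x69AF
  0x69AF + 0xEA4D = 0x153FC → wrap carry → 0x53FD
  0x53FD + 0x277A = 0x07B77
One's-complement sum = 0x7B77.
Checksum = ~0x7B77 & 0xFFFF = 0x8488.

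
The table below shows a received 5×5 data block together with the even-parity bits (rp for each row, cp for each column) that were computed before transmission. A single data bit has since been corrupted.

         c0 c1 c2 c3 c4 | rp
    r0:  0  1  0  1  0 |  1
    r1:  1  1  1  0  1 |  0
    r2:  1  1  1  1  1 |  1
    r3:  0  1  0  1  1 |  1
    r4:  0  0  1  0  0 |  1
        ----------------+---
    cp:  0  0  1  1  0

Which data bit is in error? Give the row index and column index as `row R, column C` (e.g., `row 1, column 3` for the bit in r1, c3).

row 0, column 4

Recompute each row's even parity and compare to rp:
  r0: data parity 0, sent rp 1 → mismatch
  r1: data parity 0, sent rp 0 → ok
  r2: data parity 1, sent rp 1 → ok
  r3: data parity 1, sent rp 1 → ok
  r4: data parity 1, sent rp 1 → ok
Recompute each column's even parity and compare to cp:
  c0: data parity 0, sent cp 0 → ok
  c1: data parity 0, sent cp 0 → ok
  c2: data parity 1, sent cp 1 → ok
  c3: data parity 1, sent cp 1 → ok
  c4: data parity 1, sent cp 0 → mismatch
Exactly one row (r0) and one column (c4) fail → the flipped bit is at their intersection.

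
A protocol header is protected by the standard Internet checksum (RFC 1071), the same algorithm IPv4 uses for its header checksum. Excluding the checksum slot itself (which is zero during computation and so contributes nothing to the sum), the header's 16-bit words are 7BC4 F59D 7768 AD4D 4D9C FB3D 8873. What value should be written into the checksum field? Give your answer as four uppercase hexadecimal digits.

9899

One's-complement addition (fold any carry out of bit 15 back into bit 0):
  0x7BC4 + 0xF59D = 0x17161 → wrap carry → 0x7162
  0x7162 + 0x7768 = 0x0E8CA
  0xE8CA + 0xAD4D = 0x19617 → wrap carry → 0x9618
  0x9618 + 0x4D9C = 0x0E3B4
  0xE3B4 + 0xFB3D = 0x1DEF1 → wrap carry → 0xDEF2
  0xDEF2 + 0x8873 = 0x16765 → wrap carry → 0x6766
One's-complement sum = 0x6766.
Checksum = ~0x6766 & 0xFFFF = 0x9899.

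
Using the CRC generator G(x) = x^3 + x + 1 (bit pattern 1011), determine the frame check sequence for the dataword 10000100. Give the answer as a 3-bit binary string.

Append 3 zeros: 10000100000. Divide by 1011 (XOR where the leading bit is 1):
  pos 0: 1000 XOR 1011 = 0011
  pos 2: 1101 XOR 1011 = 0110
  pos 3: 1100 XOR 1011 = 0111
  pos 4: 1110 XOR 1011 = 0101
  pos 5: 1010 XOR 1011 = 0001
Remainder (last 3 bits) = 100. This is the CRC / FCS.

100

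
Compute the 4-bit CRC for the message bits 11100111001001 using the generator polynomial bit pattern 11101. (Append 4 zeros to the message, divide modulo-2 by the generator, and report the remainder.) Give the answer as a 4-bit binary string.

Append 4 zeros: 111001110010010000. Divide by 11101 (XOR where the leading bit is 1):
  pos 0: 11100 XOR 11101 = 00001
  pos 4: 11110 XOR 11101 = 00011
  pos 7: 11010 XOR 11101 = 00111
  pos 9: 11101 XOR 11101 = 00000
Remainder (last 4 bits) = 0000. This is the CRC / FCS.

0000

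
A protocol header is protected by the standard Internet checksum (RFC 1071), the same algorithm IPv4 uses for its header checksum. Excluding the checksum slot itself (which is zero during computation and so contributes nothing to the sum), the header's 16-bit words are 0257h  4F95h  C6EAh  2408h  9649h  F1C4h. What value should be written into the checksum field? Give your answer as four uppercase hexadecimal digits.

One's-complement addition (fold any carry out of bit 15 back into bit 0):
  0x0257 + 0x4F95 = 0x051EC
  0x51EC + 0xC6EA = 0x118D6 → wrap carry → 0x18D7
  0x18D7 + 0x2408 = 0x03CDF
  0x3CDF + 0x9649 = 0x0D328
  0xD328 + 0xF1C4 = 0x1C4EC → wrap carry → 0xC4ED
One's-complement sum = 0xC4ED.
Checksum = ~0xC4ED & 0xFFFF = 0x3B12.

3B12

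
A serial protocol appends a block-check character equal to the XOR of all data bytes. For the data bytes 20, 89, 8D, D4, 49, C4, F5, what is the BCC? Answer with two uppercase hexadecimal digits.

XOR the bytes together:
  start with 0x20
  0x20 ⊕ 0x89 = 0xA9
  0xA9 ⊕ 0x8D = 0x24
  0x24 ⊕ 0xD4 = 0xF0
  0xF0 ⊕ 0x49 = 0xB9
  0xB9 ⊕ 0xC4 = 0x7D
  0x7D ⊕ 0xF5 = 0x88

88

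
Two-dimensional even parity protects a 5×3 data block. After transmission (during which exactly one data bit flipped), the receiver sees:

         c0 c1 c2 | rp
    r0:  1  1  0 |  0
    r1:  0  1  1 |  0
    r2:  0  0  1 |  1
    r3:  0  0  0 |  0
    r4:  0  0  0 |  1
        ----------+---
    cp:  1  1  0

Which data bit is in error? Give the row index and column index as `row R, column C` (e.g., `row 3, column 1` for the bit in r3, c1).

Recompute each row's even parity and compare to rp:
  r0: data parity 0, sent rp 0 → ok
  r1: data parity 0, sent rp 0 → ok
  r2: data parity 1, sent rp 1 → ok
  r3: data parity 0, sent rp 0 → ok
  r4: data parity 0, sent rp 1 → mismatch
Recompute each column's even parity and compare to cp:
  c0: data parity 1, sent cp 1 → ok
  c1: data parity 0, sent cp 1 → mismatch
  c2: data parity 0, sent cp 0 → ok
Exactly one row (r4) and one column (c1) fail → the flipped bit is at their intersection.

row 4, column 1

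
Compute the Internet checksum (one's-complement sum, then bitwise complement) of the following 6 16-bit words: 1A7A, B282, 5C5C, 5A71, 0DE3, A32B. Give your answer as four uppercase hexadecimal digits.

CB26

One's-complement addition (fold any carry out of bit 15 back into bit 0):
  0x1A7A + 0xB282 = 0x0CCFC
  0xCCFC + 0x5C5C = 0x12958 → wrap carry → 0x2959
  0x2959 + 0x5A71 = 0x083CA
  0x83CA + 0x0DE3 = 0x091AD
  0x91AD + 0xA32B = 0x134D8 → wrap carry → 0x34D9
One's-complement sum = 0x34D9.
Checksum = ~0x34D9 & 0xFFFF = 0xCB26.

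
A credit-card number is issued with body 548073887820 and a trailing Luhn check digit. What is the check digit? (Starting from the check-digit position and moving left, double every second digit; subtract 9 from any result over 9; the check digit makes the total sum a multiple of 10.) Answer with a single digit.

5

Partial digits right→left: 0 2 8 7 8 8 3 7 0 8 4 5
Double every second digit counting from the check-digit position (so the 1st, 3rd, 5th, ... of the partial from the right).
  doubled (with −9 where >9): 0 7 7 6 0 8 → sum 28
  kept as-is: 2 7 8 7 8 5 → sum 37
Total = 28 + 37 = 65.
Check digit = (10 − (65 mod 10)) mod 10 = 5.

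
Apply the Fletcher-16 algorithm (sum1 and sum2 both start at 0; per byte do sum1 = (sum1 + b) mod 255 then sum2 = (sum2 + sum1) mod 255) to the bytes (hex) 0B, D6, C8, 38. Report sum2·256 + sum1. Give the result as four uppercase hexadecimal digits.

Running sums (mod 255):
  after byte 0 (0B): sum1=11, sum2=11
  after byte 1 (D6): sum1=225, sum2=236
  after byte 2 (C8): sum1=170, sum2=151
  after byte 3 (38): sum1=226, sum2=122
Checksum = sum2·256 + sum1 = 122·256 + 226 = 31458 = 0x7AE2.

7AE2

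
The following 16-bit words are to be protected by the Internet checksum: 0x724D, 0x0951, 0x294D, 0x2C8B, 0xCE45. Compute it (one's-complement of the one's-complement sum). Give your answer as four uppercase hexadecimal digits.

One's-complement addition (fold any carry out of bit 15 back into bit 0):
  0x724D + 0x0951 = 0x07B9E
  0x7B9E + 0x294D = 0x0A4EB
  0xA4EB + 0x2C8B = 0x0D176
  0xD176 + 0xCE45 = 0x19FBB → wrap carry → 0x9FBC
One's-complement sum = 0x9FBC.
Checksum = ~0x9FBC & 0xFFFF = 0x6043.

6043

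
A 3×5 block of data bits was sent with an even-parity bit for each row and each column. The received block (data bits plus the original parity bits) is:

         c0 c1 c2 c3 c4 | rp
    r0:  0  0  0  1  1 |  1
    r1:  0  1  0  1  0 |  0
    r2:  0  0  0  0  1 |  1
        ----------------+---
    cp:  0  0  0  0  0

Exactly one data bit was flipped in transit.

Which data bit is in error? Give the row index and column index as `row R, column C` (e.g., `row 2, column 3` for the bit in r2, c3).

Recompute each row's even parity and compare to rp:
  r0: data parity 0, sent rp 1 → mismatch
  r1: data parity 0, sent rp 0 → ok
  r2: data parity 1, sent rp 1 → ok
Recompute each column's even parity and compare to cp:
  c0: data parity 0, sent cp 0 → ok
  c1: data parity 1, sent cp 0 → mismatch
  c2: data parity 0, sent cp 0 → ok
  c3: data parity 0, sent cp 0 → ok
  c4: data parity 0, sent cp 0 → ok
Exactly one row (r0) and one column (c1) fail → the flipped bit is at their intersection.

row 0, column 1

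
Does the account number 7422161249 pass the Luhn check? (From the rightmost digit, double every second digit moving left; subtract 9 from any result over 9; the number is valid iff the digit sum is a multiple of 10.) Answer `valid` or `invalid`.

From the right, keep odd positions and double even positions (subtract 9 from any doubled value over 9):
  doubled (positions 2,4,...): 8 2 2 4 5 → sum 21
  kept (positions 1,3,...): 9 2 6 2 4 → sum 23
Total = 44.
44 mod 10 = 4, so the number is invalid.

invalid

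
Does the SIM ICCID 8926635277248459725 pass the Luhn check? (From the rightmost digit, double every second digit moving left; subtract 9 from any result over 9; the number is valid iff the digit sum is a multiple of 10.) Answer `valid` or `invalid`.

invalid

From the right, keep odd positions and double even positions (subtract 9 from any doubled value over 9):
  doubled (positions 2,4,...): 4 9 8 8 5 4 6 3 9 → sum 56
  kept (positions 1,3,...): 5 7 5 8 2 7 5 6 2 8 → sum 55
Total = 111.
111 mod 10 = 1, so the number is invalid.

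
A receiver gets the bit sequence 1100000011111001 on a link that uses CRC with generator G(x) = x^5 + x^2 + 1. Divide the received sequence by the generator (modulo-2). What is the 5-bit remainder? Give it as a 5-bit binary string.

Modulo-2 division of 1100000011111001 by 100101:
  pos 0: 110000 XOR 100101 = 010101
  pos 1: 101010 XOR 100101 = 001111
  pos 3: 111101 XOR 100101 = 011000
  pos 4: 110001 XOR 100101 = 010100
  pos 5: 101001 XOR 100101 = 001100
  pos 7: 110011 XOR 100101 = 010110
  pos 8: 101100 XOR 100101 = 001001
  pos 10: 100101 XOR 100101 = 000000
Remainder = 00000 (zero — the frame passes the CRC check).

00000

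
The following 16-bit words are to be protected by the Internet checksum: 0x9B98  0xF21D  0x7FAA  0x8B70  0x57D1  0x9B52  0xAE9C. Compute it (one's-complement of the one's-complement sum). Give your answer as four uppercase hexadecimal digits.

One's-complement addition (fold any carry out of bit 15 back into bit 0):
  0x9B98 + 0xF21D = 0x18DB5 → wrap carry → 0x8DB6
  0x8DB6 + 0x7FAA = 0x10D60 → wrap carry → 0x0D61
  0x0D61 + 0x8B70 = 0x098D1
  0x98D1 + 0x57D1 = 0x0F0A2
  0xF0A2 + 0x9B52 = 0x18BF4 → wrap carry → 0x8BF5
  0x8BF5 + 0xAE9C = 0x13A91 → wrap carry → 0x3A92
One's-complement sum = 0x3A92.
Checksum = ~0x3A92 & 0xFFFF = 0xC56D.

C56D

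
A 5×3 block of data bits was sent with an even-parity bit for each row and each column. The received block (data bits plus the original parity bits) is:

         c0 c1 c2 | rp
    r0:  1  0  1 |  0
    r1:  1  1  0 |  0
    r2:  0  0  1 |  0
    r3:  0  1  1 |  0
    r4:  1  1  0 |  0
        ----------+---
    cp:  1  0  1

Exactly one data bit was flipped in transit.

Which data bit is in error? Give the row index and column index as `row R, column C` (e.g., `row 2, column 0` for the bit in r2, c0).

row 2, column 1

Recompute each row's even parity and compare to rp:
  r0: data parity 0, sent rp 0 → ok
  r1: data parity 0, sent rp 0 → ok
  r2: data parity 1, sent rp 0 → mismatch
  r3: data parity 0, sent rp 0 → ok
  r4: data parity 0, sent rp 0 → ok
Recompute each column's even parity and compare to cp:
  c0: data parity 1, sent cp 1 → ok
  c1: data parity 1, sent cp 0 → mismatch
  c2: data parity 1, sent cp 1 → ok
Exactly one row (r2) and one column (c1) fail → the flipped bit is at their intersection.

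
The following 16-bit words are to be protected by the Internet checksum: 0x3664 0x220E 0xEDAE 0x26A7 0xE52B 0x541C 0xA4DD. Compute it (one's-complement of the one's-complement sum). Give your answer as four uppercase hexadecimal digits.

One's-complement addition (fold any carry out of bit 15 back into bit 0):
  0x3664 + 0x220E = 0x05872
  0x5872 + 0xEDAE = 0x14620 → wrap carry → 0x4621
  0x4621 + 0x26A7 = 0x06CC8
  0x6CC8 + 0xE52B = 0x151F3 → wrap carry → 0x51F4
  0x51F4 + 0x541C = 0x0A610
  0xA610 + 0xA4DD = 0x14AED → wrap carry → 0x4AEE
One's-complement sum = 0x4AEE.
Checksum = ~0x4AEE & 0xFFFF = 0xB511.

B511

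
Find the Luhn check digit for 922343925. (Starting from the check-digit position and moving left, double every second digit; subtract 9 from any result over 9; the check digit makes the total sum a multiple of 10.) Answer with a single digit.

Partial digits right→left: 5 2 9 3 4 3 2 2 9
Double every second digit counting from the check-digit position (so the 1st, 3rd, 5th, ... of the partial from the right).
  doubled (with −9 where >9): 1 9 8 4 9 → sum 31
  kept as-is: 2 3 3 2 → sum 10
Total = 31 + 10 = 41.
Check digit = (10 − (41 mod 10)) mod 10 = 9.

9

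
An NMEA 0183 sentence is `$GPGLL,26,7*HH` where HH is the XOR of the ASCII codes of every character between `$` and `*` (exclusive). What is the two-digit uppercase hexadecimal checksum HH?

XOR the ASCII codes of the payload characters:
  'G' = 0x47 → acc = 0x47
  'P' = 0x50 → acc = 0x17
  'G' = 0x47 → acc = 0x50
  'L' = 0x4C → acc = 0x1C
  'L' = 0x4C → acc = 0x50
  ',' = 0x2C → acc = 0x7C
  '2' = 0x32 → acc = 0x4E
  '6' = 0x36 → acc = 0x78
  ',' = 0x2C → acc = 0x54
  '7' = 0x37 → acc = 0x63
Checksum = 0x63.

63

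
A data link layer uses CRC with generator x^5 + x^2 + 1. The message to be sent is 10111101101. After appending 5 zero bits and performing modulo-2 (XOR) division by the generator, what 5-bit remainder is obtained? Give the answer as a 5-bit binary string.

00111

Append 5 zeros: 1011110110100000. Divide by 100101 (XOR where the leading bit is 1):
  pos 0: 101111 XOR 100101 = 001010
  pos 2: 101001 XOR 100101 = 001100
  pos 4: 110010 XOR 100101 = 010111
  pos 5: 101111 XOR 100101 = 001010
  pos 7: 101000 XOR 100101 = 001101
  pos 9: 110100 XOR 100101 = 010001
  pos 10: 100010 XOR 100101 = 000111
Remainder (last 5 bits) = 00111. This is the CRC / FCS.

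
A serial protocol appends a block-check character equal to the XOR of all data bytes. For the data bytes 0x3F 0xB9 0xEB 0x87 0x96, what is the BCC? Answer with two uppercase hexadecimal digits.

XOR the bytes together:
  start with 0x3F
  0x3F ⊕ 0xB9 = 0x86
  0x86 ⊕ 0xEB = 0x6D
  0x6D ⊕ 0x87 = 0xEA
  0xEA ⊕ 0x96 = 0x7C

7C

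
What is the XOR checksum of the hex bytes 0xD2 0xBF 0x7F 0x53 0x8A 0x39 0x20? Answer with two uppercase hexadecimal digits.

XOR the bytes together:
  start with 0xD2
  0xD2 ⊕ 0xBF = 0x6D
  0x6D ⊕ 0x7F = 0x12
  0x12 ⊕ 0x53 = 0x41
  0x41 ⊕ 0x8A = 0xCB
  0xCB ⊕ 0x39 = 0xF2
  0xF2 ⊕ 0x20 = 0xD2

D2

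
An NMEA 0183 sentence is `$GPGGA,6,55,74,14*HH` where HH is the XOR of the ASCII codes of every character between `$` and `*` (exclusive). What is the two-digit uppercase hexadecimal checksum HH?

66

XOR the ASCII codes of the payload characters:
  'G' = 0x47 → acc = 0x47
  'P' = 0x50 → acc = 0x17
  'G' = 0x47 → acc = 0x50
  'G' = 0x47 → acc = 0x17
  'A' = 0x41 → acc = 0x56
  ',' = 0x2C → acc = 0x7A
  '6' = 0x36 → acc = 0x4C
  ',' = 0x2C → acc = 0x60
  '5' = 0x35 → acc = 0x55
  '5' = 0x35 → acc = 0x60
  ',' = 0x2C → acc = 0x4C
  '7' = 0x37 → acc = 0x7B
  '4' = 0x34 → acc = 0x4F
  ',' = 0x2C → acc = 0x63
  '1' = 0x31 → acc = 0x52
  '4' = 0x34 → acc = 0x66
Checksum = 0x66.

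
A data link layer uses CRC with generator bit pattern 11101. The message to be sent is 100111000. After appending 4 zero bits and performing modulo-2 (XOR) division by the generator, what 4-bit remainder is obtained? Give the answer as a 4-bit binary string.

0000

Append 4 zeros: 1001110000000. Divide by 11101 (XOR where the leading bit is 1):
  pos 0: 10011 XOR 11101 = 01110
  pos 1: 11101 XOR 11101 = 00000
Remainder (last 4 bits) = 0000. This is the CRC / FCS.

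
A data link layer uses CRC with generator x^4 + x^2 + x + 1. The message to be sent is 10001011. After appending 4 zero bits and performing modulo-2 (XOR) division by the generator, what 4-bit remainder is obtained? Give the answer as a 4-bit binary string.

Append 4 zeros: 100010110000. Divide by 10111 (XOR where the leading bit is 1):
  pos 0: 10001 XOR 10111 = 00110
  pos 2: 11001 XOR 10111 = 01110
  pos 3: 11101 XOR 10111 = 01010
  pos 4: 10100 XOR 10111 = 00011
  pos 7: 11000 XOR 10111 = 01111
Remainder (last 4 bits) = 1111. This is the CRC / FCS.

1111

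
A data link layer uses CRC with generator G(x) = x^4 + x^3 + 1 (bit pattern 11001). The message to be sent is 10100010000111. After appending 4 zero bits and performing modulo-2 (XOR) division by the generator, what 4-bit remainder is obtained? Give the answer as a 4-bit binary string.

Append 4 zeros: 101000100001110000. Divide by 11001 (XOR where the leading bit is 1):
  pos 0: 10100 XOR 11001 = 01101
  pos 1: 11010 XOR 11001 = 00011
  pos 4: 11100 XOR 11001 = 00101
  pos 6: 10100 XOR 11001 = 01101
  pos 7: 11011 XOR 11001 = 00010
  pos 10: 10110 XOR 11001 = 01111
  pos 11: 11110 XOR 11001 = 00111
  pos 13: 11100 XOR 11001 = 00101
Remainder (last 4 bits) = 0101. This is the CRC / FCS.

0101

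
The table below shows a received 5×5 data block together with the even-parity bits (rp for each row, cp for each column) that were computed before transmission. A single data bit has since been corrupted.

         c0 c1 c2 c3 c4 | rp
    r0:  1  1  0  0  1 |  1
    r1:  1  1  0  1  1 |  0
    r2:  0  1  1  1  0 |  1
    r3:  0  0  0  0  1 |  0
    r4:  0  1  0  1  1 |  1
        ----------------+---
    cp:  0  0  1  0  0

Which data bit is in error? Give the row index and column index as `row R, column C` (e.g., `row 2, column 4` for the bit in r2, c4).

Recompute each row's even parity and compare to rp:
  r0: data parity 1, sent rp 1 → ok
  r1: data parity 0, sent rp 0 → ok
  r2: data parity 1, sent rp 1 → ok
  r3: data parity 1, sent rp 0 → mismatch
  r4: data parity 1, sent rp 1 → ok
Recompute each column's even parity and compare to cp:
  c0: data parity 0, sent cp 0 → ok
  c1: data parity 0, sent cp 0 → ok
  c2: data parity 1, sent cp 1 → ok
  c3: data parity 1, sent cp 0 → mismatch
  c4: data parity 0, sent cp 0 → ok
Exactly one row (r3) and one column (c3) fail → the flipped bit is at their intersection.

row 3, column 3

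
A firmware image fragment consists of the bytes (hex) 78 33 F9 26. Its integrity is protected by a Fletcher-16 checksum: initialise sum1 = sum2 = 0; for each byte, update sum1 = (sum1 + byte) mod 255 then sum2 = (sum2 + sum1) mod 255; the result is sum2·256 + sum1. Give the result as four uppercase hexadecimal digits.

Running sums (mod 255):
  after byte 0 (78): sum1=120, sum2=120
  after byte 1 (33): sum1=171, sum2=36
  after byte 2 (F9): sum1=165, sum2=201
  after byte 3 (26): sum1=203, sum2=149
Checksum = sum2·256 + sum1 = 149·256 + 203 = 38347 = 0x95CB.

95CB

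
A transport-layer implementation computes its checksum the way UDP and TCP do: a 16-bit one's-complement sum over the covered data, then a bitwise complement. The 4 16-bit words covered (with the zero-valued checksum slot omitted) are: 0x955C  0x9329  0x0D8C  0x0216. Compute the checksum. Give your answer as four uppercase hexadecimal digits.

One's-complement addition (fold any carry out of bit 15 back into bit 0):
  0x955C + 0x9329 = 0x12885 → wrap carry → 0x2886
  0x2886 + 0x0D8C = 0x03612
  0x3612 + 0x0216 = 0x03828
One's-complement sum = 0x3828.
Checksum = ~0x3828 & 0xFFFF = 0xC7D7.

C7D7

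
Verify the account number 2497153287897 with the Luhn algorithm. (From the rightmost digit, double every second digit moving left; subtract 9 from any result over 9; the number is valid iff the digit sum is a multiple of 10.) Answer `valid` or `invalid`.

valid

From the right, keep odd positions and double even positions (subtract 9 from any doubled value over 9):
  doubled (positions 2,4,...): 9 5 4 1 5 8 → sum 32
  kept (positions 1,3,...): 7 8 8 3 1 9 2 → sum 38
Total = 70.
70 mod 10 = 0, so the number is valid.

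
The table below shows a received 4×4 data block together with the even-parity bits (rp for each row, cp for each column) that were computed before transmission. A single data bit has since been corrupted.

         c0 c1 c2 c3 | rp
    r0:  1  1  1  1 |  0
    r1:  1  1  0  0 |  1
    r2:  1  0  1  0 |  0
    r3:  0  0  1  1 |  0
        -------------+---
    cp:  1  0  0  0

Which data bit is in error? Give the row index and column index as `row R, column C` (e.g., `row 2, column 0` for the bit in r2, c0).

Recompute each row's even parity and compare to rp:
  r0: data parity 0, sent rp 0 → ok
  r1: data parity 0, sent rp 1 → mismatch
  r2: data parity 0, sent rp 0 → ok
  r3: data parity 0, sent rp 0 → ok
Recompute each column's even parity and compare to cp:
  c0: data parity 1, sent cp 1 → ok
  c1: data parity 0, sent cp 0 → ok
  c2: data parity 1, sent cp 0 → mismatch
  c3: data parity 0, sent cp 0 → ok
Exactly one row (r1) and one column (c2) fail → the flipped bit is at their intersection.

row 1, column 2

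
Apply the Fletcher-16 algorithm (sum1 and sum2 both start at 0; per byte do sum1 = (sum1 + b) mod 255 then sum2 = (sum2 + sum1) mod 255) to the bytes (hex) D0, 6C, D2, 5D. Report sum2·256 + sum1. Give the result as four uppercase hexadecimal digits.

8B6D

Running sums (mod 255):
  after byte 0 (D0): sum1=208, sum2=208
  after byte 1 (6C): sum1=61, sum2=14
  after byte 2 (D2): sum1=16, sum2=30
  after byte 3 (5D): sum1=109, sum2=139
Checksum = sum2·256 + sum1 = 139·256 + 109 = 35693 = 0x8B6D.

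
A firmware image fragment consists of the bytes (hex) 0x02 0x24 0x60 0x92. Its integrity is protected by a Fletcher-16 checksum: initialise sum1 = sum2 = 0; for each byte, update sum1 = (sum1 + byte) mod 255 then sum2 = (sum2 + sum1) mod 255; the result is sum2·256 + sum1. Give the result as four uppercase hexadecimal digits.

Running sums (mod 255):
  after byte 0 (0x02): sum1=2, sum2=2
  after byte 1 (0x24): sum1=38, sum2=40
  after byte 2 (0x60): sum1=134, sum2=174
  after byte 3 (0x92): sum1=25, sum2=199
Checksum = sum2·256 + sum1 = 199·256 + 25 = 50969 = 0xC719.

C719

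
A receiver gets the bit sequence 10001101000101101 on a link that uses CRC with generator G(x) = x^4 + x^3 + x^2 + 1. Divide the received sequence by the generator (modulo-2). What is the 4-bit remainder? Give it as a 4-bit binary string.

0000

Modulo-2 division of 10001101000101101 by 11101:
  pos 0: 10001 XOR 11101 = 01100
  pos 1: 11001 XOR 11101 = 00100
  pos 3: 10001 XOR 11101 = 01100
  pos 4: 11000 XOR 11101 = 00101
  pos 6: 10100 XOR 11101 = 01001
  pos 7: 10011 XOR 11101 = 01110
  pos 8: 11100 XOR 11101 = 00001
  pos 12: 11101 XOR 11101 = 00000
Remainder = 0000 (zero — the frame passes the CRC check).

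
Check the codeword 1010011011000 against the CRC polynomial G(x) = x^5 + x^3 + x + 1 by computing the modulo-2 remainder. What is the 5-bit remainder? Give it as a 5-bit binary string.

00000

Modulo-2 division of 1010011011000 by 101011:
  pos 0: 101001 XOR 101011 = 000010
  pos 4: 101011 XOR 101011 = 000000
Remainder = 00000 (zero — the frame passes the CRC check).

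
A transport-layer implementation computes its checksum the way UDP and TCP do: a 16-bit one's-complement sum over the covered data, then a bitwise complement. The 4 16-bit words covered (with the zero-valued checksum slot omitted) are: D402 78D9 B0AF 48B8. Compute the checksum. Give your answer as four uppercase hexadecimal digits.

One's-complement addition (fold any carry out of bit 15 back into bit 0):
  0xD402 + 0x78D9 = 0x14CDB → wrap carry → 0x4CDC
  0x4CDC + 0xB0AF = 0x0FD8B
  0xFD8B + 0x48B8 = 0x14643 → wrap carry → 0x4644
One's-complement sum = 0x4644.
Checksum = ~0x4644 & 0xFFFF = 0xB9BB.

B9BB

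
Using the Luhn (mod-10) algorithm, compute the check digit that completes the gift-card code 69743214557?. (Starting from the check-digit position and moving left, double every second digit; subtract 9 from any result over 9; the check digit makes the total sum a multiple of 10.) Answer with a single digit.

4

Partial digits right→left: 7 5 5 4 1 2 3 4 7 9 6
Double every second digit counting from the check-digit position (so the 1st, 3rd, 5th, ... of the partial from the right).
  doubled (with −9 where >9): 5 1 2 6 5 3 → sum 22
  kept as-is: 5 4 2 4 9 → sum 24
Total = 22 + 24 = 46.
Check digit = (10 − (46 mod 10)) mod 10 = 4.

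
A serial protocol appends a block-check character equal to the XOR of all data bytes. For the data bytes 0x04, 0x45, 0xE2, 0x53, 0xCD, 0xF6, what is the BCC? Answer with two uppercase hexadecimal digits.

XOR the bytes together:
  start with 0x04
  0x04 ⊕ 0x45 = 0x41
  0x41 ⊕ 0xE2 = 0xA3
  0xA3 ⊕ 0x53 = 0xF0
  0xF0 ⊕ 0xCD = 0x3D
  0x3D ⊕ 0xF6 = 0xCB

CB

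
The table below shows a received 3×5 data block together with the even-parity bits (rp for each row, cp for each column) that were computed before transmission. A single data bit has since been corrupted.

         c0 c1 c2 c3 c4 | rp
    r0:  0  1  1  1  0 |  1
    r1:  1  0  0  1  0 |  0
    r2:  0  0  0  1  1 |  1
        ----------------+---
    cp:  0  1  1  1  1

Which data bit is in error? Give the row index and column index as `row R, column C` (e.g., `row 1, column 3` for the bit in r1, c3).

Recompute each row's even parity and compare to rp:
  r0: data parity 1, sent rp 1 → ok
  r1: data parity 0, sent rp 0 → ok
  r2: data parity 0, sent rp 1 → mismatch
Recompute each column's even parity and compare to cp:
  c0: data parity 1, sent cp 0 → mismatch
  c1: data parity 1, sent cp 1 → ok
  c2: data parity 1, sent cp 1 → ok
  c3: data parity 1, sent cp 1 → ok
  c4: data parity 1, sent cp 1 → ok
Exactly one row (r2) and one column (c0) fail → the flipped bit is at their intersection.

row 2, column 0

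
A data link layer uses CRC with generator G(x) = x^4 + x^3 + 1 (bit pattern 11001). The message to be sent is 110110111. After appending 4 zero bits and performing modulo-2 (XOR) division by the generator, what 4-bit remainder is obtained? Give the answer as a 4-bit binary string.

1000

Append 4 zeros: 1101101110000. Divide by 11001 (XOR where the leading bit is 1):
  pos 0: 11011 XOR 11001 = 00010
  pos 3: 10011 XOR 11001 = 01010
  pos 4: 10101 XOR 11001 = 01100
  pos 5: 11000 XOR 11001 = 00001
Remainder (last 4 bits) = 1000. This is the CRC / FCS.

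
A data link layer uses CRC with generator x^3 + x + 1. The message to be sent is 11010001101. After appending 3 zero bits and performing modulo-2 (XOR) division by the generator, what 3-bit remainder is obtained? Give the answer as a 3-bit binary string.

Append 3 zeros: 11010001101000. Divide by 1011 (XOR where the leading bit is 1):
  pos 0: 1101 XOR 1011 = 0110
  pos 1: 1100 XOR 1011 = 0111
  pos 2: 1110 XOR 1011 = 0101
  pos 3: 1010 XOR 1011 = 0001
  pos 6: 1110 XOR 1011 = 0101
  pos 7: 1011 XOR 1011 = 0000
Remainder (last 3 bits) = 000. This is the CRC / FCS.

000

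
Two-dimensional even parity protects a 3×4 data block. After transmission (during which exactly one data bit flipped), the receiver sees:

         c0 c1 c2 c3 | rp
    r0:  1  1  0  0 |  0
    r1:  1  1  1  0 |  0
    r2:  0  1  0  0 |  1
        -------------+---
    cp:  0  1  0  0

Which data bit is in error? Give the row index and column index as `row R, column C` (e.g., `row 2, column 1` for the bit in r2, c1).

Recompute each row's even parity and compare to rp:
  r0: data parity 0, sent rp 0 → ok
  r1: data parity 1, sent rp 0 → mismatch
  r2: data parity 1, sent rp 1 → ok
Recompute each column's even parity and compare to cp:
  c0: data parity 0, sent cp 0 → ok
  c1: data parity 1, sent cp 1 → ok
  c2: data parity 1, sent cp 0 → mismatch
  c3: data parity 0, sent cp 0 → ok
Exactly one row (r1) and one column (c2) fail → the flipped bit is at their intersection.

row 1, column 2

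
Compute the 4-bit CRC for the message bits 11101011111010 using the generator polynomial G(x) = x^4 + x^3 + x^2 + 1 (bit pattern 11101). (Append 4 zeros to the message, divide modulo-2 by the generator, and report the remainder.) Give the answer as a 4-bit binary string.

Append 4 zeros: 111010111110100000. Divide by 11101 (XOR where the leading bit is 1):
  pos 0: 11101 XOR 11101 = 00000
  pos 6: 11111 XOR 11101 = 00010
  pos 9: 10010 XOR 11101 = 01111
  pos 10: 11110 XOR 11101 = 00011
  pos 13: 11000 XOR 11101 = 00101
Remainder (last 4 bits) = 0101. This is the CRC / FCS.

0101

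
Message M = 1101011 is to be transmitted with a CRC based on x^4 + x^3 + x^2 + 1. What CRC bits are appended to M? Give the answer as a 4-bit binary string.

0111

Append 4 zeros: 11010110000. Divide by 11101 (XOR where the leading bit is 1):
  pos 0: 11010 XOR 11101 = 00111
  pos 2: 11111 XOR 11101 = 00010
  pos 5: 10000 XOR 11101 = 01101
  pos 6: 11010 XOR 11101 = 00111
Remainder (last 4 bits) = 0111. This is the CRC / FCS.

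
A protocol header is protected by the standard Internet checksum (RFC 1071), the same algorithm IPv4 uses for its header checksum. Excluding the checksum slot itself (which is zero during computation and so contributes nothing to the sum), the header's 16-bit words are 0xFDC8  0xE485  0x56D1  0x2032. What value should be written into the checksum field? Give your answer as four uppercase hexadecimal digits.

One's-complement addition (fold any carry out of bit 15 back into bit 0):
  0xFDC8 + 0xE485 = 0x1E24D → wrap carry → 0xE24E
  0xE24E + 0x56D1 = 0x1391F → wrap carry → 0x3920
  0x3920 + 0x2032 = 0x05952
One's-complement sum = 0x5952.
Checksum = ~0x5952 & 0xFFFF = 0xA6AD.

A6AD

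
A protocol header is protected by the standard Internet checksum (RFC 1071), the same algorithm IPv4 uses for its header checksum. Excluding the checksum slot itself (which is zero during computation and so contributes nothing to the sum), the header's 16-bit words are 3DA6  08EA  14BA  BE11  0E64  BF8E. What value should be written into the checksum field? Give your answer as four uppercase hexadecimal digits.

One's-complement addition (fold any carry out of bit 15 back into bit 0):
  0x3DA6 + 0x08EA = 0x04690
  0x4690 + 0x14BA = 0x05B4A
  0x5B4A + 0xBE11 = 0x1195B → wrap carry → 0x195C
  0x195C + 0x0E64 = 0x027C0
  0x27C0 + 0xBF8E = 0x0E74E
One's-complement sum = 0xE74E.
Checksum = ~0xE74E & 0xFFFF = 0x18B1.

18B1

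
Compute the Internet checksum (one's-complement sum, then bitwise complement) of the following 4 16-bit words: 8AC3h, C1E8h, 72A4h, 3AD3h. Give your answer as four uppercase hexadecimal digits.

One's-complement addition (fold any carry out of bit 15 back into bit 0):
  0x8AC3 + 0xC1E8 = 0x14CAB → wrap carry → 0x4CAC
  0x4CAC + 0x72A4 = 0x0BF50
  0xBF50 + 0x3AD3 = 0x0FA23
One's-complement sum = 0xFA23.
Checksum = ~0xFA23 & 0xFFFF = 0x05DC.

05DC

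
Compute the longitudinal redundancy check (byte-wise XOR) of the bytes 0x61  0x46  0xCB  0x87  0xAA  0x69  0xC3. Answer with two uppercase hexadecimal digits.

XOR the bytes together:
  start with 0x61
  0x61 ⊕ 0x46 = 0x27
  0x27 ⊕ 0xCB = 0xEC
  0xEC ⊕ 0x87 = 0x6B
  0x6B ⊕ 0xAA = 0xC1
  0xC1 ⊕ 0x69 = 0xA8
  0xA8 ⊕ 0xC3 = 0x6B

6B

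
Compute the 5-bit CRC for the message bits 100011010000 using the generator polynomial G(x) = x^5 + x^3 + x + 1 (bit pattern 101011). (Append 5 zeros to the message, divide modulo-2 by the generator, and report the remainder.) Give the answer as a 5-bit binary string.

Append 5 zeros: 10001101000000000. Divide by 101011 (XOR where the leading bit is 1):
  pos 0: 100011 XOR 101011 = 001000
  pos 2: 100001 XOR 101011 = 001010
  pos 4: 101000 XOR 101011 = 000011
  pos 8: 110000 XOR 101011 = 011011
  pos 9: 110110 XOR 101011 = 011101
  pos 10: 111010 XOR 101011 = 010001
  pos 11: 100010 XOR 101011 = 001001
Remainder (last 5 bits) = 01001. This is the CRC / FCS.

01001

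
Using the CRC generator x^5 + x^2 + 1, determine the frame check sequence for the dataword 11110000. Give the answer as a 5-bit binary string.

00010

Append 5 zeros: 1111000000000. Divide by 100101 (XOR where the leading bit is 1):
  pos 0: 111100 XOR 100101 = 011001
  pos 1: 110010 XOR 100101 = 010111
  pos 2: 101110 XOR 100101 = 001011
  pos 4: 101100 XOR 100101 = 001001
  pos 6: 100100 XOR 100101 = 000001
Remainder (last 5 bits) = 00010. This is the CRC / FCS.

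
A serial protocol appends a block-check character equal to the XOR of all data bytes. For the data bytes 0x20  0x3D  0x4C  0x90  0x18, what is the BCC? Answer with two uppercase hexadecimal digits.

D9

XOR the bytes together:
  start with 0x20
  0x20 ⊕ 0x3D = 0x1D
  0x1D ⊕ 0x4C = 0x51
  0x51 ⊕ 0x90 = 0xC1
  0xC1 ⊕ 0x18 = 0xD9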